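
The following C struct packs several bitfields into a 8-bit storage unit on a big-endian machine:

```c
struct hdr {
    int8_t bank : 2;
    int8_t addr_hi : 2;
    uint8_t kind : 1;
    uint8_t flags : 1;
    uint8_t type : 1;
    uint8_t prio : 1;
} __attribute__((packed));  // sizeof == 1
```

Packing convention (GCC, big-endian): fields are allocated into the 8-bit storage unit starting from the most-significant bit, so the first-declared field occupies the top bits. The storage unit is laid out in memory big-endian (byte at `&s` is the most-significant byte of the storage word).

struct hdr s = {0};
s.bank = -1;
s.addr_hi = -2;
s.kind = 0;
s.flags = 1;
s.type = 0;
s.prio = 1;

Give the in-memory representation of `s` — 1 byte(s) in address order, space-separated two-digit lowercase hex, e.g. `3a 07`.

[6+:2] bank=-1 & 0x3 = 0x3; word=0xc0
[4+:2] addr_hi=-2 & 0x3 = 0x2; word=0xe0
[3+:1] kind=0 & 0x1 = 0x0; word=0xe0
[2+:1] flags=1 & 0x1 = 0x1; word=0xe4
[1+:1] type=0 & 0x1 = 0x0; word=0xe4
[0+:1] prio=1 & 0x1 = 0x1; word=0xe5
word = 0xe5 → big-endian bytes:
  [0]=0xe5

e5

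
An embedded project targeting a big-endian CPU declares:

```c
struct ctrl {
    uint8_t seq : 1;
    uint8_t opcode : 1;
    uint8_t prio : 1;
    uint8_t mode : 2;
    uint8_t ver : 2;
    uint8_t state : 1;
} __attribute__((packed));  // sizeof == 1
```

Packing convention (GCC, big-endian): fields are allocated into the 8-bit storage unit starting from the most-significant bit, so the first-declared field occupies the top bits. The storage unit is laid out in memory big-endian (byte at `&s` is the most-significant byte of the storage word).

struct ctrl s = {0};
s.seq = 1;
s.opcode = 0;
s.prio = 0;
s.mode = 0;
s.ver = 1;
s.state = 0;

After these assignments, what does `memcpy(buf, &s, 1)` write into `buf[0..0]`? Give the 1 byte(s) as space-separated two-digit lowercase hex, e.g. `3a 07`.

seq:1 = 1 → 0x1 << 7 → word 0x80
opcode:1 = 0 → 0x0 << 6 → word 0x80
prio:1 = 0 → 0x0 << 5 → word 0x80
mode:2 = 0 → 0x0 << 3 → word 0x80
ver:2 = 1 → 0x1 << 1 → word 0x82
state:1 = 0 → 0x0 << 0 → word 0x82
word = 0x82 → big-endian bytes:
  [0]=0x82

82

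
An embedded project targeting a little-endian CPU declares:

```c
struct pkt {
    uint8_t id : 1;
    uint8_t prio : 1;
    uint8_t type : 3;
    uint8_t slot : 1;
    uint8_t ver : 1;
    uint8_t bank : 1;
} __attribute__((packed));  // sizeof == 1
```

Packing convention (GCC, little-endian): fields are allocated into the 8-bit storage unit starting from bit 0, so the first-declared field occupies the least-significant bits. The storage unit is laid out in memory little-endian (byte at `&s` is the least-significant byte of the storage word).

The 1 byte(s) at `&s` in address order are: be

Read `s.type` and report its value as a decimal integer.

7

[0]=0xbe (little-endian) → word 0xbe
id:1 @ bit 0 → (0xbe>>0)&0x1 = 0x0
prio:1 @ bit 1 → (0xbe>>1)&0x1 = 0x1
type:3 @ bit 2 → (0xbe>>2)&0x7 = 0x7  ←
slot:1 @ bit 5 → (0xbe>>5)&0x1 = 0x1
ver:1 @ bit 6 → (0xbe>>6)&0x1 = 0x0
bank:1 @ bit 7 → (0xbe>>7)&0x1 = 0x1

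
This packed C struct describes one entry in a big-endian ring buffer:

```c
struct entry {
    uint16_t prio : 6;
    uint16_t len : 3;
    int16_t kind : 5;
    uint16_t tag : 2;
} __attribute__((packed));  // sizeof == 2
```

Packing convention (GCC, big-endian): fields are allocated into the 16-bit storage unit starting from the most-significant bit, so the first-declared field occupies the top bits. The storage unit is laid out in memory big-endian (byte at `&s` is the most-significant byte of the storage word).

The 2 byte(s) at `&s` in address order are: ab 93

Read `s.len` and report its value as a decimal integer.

[0]=0xab [1]=0x93 (big-endian) → word 0xab93
prio:6 @ bit 10 → (0xab93>>10)&0x3f = 0x2a
len:3 @ bit 7 → (0xab93>>7)&0x7 = 0x7  ←
kind:5 @ bit 2 → (0xab93>>2)&0x1f = 0x4
tag:2 @ bit 0 → (0xab93>>0)&0x3 = 0x3

7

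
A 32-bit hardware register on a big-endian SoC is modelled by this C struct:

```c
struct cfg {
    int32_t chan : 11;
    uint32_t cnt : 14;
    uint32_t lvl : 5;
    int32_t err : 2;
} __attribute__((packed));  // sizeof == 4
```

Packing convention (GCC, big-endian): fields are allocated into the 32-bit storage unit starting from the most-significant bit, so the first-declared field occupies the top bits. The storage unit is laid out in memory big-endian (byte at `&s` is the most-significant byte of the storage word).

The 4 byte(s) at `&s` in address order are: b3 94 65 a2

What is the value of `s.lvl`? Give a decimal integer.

8

[0]=0xb3 [1]=0x94 [2]=0x65 [3]=0xa2 (big-endian) → word 0xb39465a2
chan [21+:11] = (word>>21) & 0x7ff = 1436
cnt [7+:14] = (word>>7) & 0x3fff = 10443
lvl [2+:5] = (word>>2) & 0x1f = 8  ←
err [0+:2] = (word>>0) & 0x3 = 2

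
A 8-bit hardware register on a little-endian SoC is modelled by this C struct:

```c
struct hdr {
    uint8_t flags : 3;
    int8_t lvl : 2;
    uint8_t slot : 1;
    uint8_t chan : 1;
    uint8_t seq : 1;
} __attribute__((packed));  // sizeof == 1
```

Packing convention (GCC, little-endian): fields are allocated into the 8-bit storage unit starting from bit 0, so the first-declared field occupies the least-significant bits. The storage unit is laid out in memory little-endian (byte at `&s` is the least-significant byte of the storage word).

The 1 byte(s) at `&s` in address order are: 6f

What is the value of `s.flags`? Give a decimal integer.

7

[0]=0x6f (little-endian) → word 0x6f
flags:3 @ bit 0 → (0x6f>>0)&0x7 = 0x7  ←
lvl:2 @ bit 3 → (0x6f>>3)&0x3 = 0x1
slot:1 @ bit 5 → (0x6f>>5)&0x1 = 0x1
chan:1 @ bit 6 → (0x6f>>6)&0x1 = 0x1
seq:1 @ bit 7 → (0x6f>>7)&0x1 = 0x0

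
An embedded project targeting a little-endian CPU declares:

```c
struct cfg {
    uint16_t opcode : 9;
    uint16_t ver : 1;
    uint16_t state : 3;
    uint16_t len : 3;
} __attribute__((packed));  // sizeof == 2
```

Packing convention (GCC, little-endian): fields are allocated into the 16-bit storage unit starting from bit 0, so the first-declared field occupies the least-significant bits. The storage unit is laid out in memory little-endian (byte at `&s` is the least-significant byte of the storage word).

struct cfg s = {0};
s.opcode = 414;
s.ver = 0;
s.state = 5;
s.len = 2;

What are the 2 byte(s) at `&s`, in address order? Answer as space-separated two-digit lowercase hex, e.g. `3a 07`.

9e 55

opcode:9 = 414 → 0x19e << 0 → word 0x019e
ver:1 = 0 → 0x0 << 9 → word 0x019e
state:3 = 5 → 0x5 << 10 → word 0x159e
len:3 = 2 → 0x2 << 13 → word 0x559e
word = 0x559e → little-endian bytes:
  [0]=0x9e  [1]=0x55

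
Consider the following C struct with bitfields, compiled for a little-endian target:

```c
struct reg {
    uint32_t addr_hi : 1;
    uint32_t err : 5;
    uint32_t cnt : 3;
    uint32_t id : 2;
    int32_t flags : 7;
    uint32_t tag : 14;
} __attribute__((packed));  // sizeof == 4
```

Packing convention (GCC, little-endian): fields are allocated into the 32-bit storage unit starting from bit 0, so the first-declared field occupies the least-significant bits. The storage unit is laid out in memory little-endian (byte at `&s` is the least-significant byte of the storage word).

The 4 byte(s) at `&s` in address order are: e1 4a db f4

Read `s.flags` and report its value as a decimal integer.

[0]=0xe1 [1]=0x4a [2]=0xdb [3]=0xf4 (little-endian) → word 0xf4db4ae1
addr_hi:1 @ bit 0 → (0xf4db4ae1>>0)&0x1 = 0x1
err:5 @ bit 1 → (0xf4db4ae1>>1)&0x1f = 0x10
cnt:3 @ bit 6 → (0xf4db4ae1>>6)&0x7 = 0x3
id:2 @ bit 9 → (0xf4db4ae1>>9)&0x3 = 0x1
flags:7 @ bit 11 → (0xf4db4ae1>>11)&0x7f = 0x69  ←
tag:14 @ bit 18 → (0xf4db4ae1>>18)&0x3fff = 0x3d36
flags signed 7b, MSB=1: 105 - 128 = -23

-23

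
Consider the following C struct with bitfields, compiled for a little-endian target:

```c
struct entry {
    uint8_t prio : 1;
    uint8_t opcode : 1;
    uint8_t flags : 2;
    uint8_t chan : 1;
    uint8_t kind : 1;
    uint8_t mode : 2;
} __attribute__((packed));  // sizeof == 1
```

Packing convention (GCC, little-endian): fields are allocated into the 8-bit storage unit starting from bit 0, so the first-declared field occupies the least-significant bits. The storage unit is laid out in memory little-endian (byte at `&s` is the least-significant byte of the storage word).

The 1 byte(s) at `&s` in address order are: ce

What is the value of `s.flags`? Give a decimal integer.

3

[0]=0xce (little-endian) → word 0xce
prio:1 @ bit 0 → (0xce>>0)&0x1 = 0x0
opcode:1 @ bit 1 → (0xce>>1)&0x1 = 0x1
flags:2 @ bit 2 → (0xce>>2)&0x3 = 0x3  ←
chan:1 @ bit 4 → (0xce>>4)&0x1 = 0x0
kind:1 @ bit 5 → (0xce>>5)&0x1 = 0x0
mode:2 @ bit 6 → (0xce>>6)&0x3 = 0x3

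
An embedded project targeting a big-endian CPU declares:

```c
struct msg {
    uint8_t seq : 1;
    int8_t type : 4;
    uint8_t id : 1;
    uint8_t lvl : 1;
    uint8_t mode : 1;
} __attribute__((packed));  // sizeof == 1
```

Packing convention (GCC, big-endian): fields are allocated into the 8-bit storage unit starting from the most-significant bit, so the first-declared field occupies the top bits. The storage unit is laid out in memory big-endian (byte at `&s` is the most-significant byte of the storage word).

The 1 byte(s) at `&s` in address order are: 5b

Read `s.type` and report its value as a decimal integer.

[0]=0x5b (big-endian) → word 0x5b
seq [7+:1] = (word>>7) & 0x1 = 0
type [3+:4] = (word>>3) & 0xf = 11  ←
id [2+:1] = (word>>2) & 0x1 = 0
lvl [1+:1] = (word>>1) & 0x1 = 1
mode [0+:1] = (word>>0) & 0x1 = 1
type signed 4b, MSB=1: 11 - 16 = -5

-5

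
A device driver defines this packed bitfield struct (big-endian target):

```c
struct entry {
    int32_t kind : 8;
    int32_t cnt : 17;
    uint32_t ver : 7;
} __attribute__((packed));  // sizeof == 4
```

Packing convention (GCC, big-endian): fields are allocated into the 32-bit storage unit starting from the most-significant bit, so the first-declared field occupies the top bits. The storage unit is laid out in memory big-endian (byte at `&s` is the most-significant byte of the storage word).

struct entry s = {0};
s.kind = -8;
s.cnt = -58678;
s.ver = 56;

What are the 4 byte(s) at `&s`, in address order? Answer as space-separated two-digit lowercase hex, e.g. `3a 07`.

f8 8d 65 38

[24+:8] kind=-8 & 0xff = 0xf8; word=0xf8000000
[7+:17] cnt=-58678 & 0x1ffff = 0x11aca; word=0xf88d6500
[0+:7] ver=56 & 0x7f = 0x38; word=0xf88d6538
word = 0xf88d6538 → big-endian bytes:
  [0]=0xf8  [1]=0x8d  [2]=0x65  [3]=0x38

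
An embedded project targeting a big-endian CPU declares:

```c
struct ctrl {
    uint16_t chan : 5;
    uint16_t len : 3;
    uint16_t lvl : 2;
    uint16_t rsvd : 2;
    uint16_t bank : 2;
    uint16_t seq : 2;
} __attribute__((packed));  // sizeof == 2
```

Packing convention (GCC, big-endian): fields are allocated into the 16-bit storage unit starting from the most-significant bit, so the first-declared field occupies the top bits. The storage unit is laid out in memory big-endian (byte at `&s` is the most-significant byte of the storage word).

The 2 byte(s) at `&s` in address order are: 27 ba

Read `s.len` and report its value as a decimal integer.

[0]=0x27 [1]=0xba (big-endian) → word 0x27ba
chan:5 @ bit 11 → (0x27ba>>11)&0x1f = 0x4
len:3 @ bit 8 → (0x27ba>>8)&0x7 = 0x7  ←
lvl:2 @ bit 6 → (0x27ba>>6)&0x3 = 0x2
rsvd:2 @ bit 4 → (0x27ba>>4)&0x3 = 0x3
bank:2 @ bit 2 → (0x27ba>>2)&0x3 = 0x2
seq:2 @ bit 0 → (0x27ba>>0)&0x3 = 0x2

7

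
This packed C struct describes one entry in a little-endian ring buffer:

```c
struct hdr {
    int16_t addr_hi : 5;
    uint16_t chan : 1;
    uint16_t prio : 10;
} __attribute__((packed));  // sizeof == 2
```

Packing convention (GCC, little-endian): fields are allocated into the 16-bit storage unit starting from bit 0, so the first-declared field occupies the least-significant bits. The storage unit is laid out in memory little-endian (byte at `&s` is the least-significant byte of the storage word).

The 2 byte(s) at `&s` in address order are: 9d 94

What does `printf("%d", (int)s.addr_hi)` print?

[0]=0x9d [1]=0x94 (little-endian) → word 0x949d
addr_hi [0+:5] = (word>>0) & 0x1f = 29  ←
chan [5+:1] = (word>>5) & 0x1 = 0
prio [6+:10] = (word>>6) & 0x3ff = 594
addr_hi signed 5b, MSB=1: 29 - 32 = -3

-3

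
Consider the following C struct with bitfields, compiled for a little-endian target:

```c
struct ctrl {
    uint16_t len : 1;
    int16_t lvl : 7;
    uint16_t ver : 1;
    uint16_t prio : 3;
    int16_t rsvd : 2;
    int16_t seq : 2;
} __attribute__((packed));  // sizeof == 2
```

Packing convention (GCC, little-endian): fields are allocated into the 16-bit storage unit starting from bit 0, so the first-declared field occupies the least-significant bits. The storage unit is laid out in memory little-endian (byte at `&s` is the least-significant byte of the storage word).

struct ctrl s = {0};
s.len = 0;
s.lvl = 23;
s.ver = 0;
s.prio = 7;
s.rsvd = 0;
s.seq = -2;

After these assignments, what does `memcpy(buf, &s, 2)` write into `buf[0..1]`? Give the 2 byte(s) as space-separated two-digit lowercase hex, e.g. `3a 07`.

2e 8e

len:1 = 0 → 0x0 << 0 → word 0x0000
lvl:7 = 23 → 0x17 << 1 → word 0x002e
ver:1 = 0 → 0x0 << 8 → word 0x002e
prio:3 = 7 → 0x7 << 9 → word 0x0e2e
rsvd:2 = 0 → 0x0 << 12 → word 0x0e2e
seq:2 = -2 → 0x2 << 14 → word 0x8e2e
word = 0x8e2e → little-endian bytes:
  [0]=0x2e  [1]=0x8e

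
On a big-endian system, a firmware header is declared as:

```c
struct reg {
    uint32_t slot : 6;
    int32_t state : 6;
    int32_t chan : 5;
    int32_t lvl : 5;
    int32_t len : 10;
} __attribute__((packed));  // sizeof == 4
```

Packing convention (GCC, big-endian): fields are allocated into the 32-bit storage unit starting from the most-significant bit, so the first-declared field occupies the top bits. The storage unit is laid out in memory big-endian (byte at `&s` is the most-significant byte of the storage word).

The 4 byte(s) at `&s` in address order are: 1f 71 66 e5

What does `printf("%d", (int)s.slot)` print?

7

[0]=0x1f [1]=0x71 [2]=0x66 [3]=0xe5 (big-endian) → word 0x1f7166e5
slot [26+:6] = (word>>26) & 0x3f = 7  ←
state [20+:6] = (word>>20) & 0x3f = 55
chan [15+:5] = (word>>15) & 0x1f = 2
lvl [10+:5] = (word>>10) & 0x1f = 25
len [0+:10] = (word>>0) & 0x3ff = 741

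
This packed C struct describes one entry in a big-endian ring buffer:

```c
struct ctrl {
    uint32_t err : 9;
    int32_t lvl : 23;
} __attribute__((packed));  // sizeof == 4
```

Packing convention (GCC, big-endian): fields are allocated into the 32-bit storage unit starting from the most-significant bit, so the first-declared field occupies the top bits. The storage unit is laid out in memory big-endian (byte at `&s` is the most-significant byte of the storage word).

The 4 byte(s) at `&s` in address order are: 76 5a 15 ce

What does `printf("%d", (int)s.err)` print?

[0]=0x76 [1]=0x5a [2]=0x15 [3]=0xce (big-endian) → word 0x765a15ce
err [23+:9] = (word>>23) & 0x1ff = 236  ←
lvl [0+:23] = (word>>0) & 0x7fffff = 5903822

236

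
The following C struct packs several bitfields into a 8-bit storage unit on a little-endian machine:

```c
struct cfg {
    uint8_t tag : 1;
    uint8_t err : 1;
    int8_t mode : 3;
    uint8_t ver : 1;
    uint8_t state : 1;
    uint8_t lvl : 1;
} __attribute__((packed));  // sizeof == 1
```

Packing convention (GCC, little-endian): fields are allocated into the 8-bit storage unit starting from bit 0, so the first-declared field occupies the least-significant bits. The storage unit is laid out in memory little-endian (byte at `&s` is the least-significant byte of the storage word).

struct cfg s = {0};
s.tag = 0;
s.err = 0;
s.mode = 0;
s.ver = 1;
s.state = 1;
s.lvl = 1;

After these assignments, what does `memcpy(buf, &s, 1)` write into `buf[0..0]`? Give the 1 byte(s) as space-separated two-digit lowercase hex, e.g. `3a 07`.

e0

tag (1b) val=0 bits=0x0 at bit 0: 0x00
err (1b) val=0 bits=0x0 at bit 1: 0x00
mode (3b) val=0 bits=0x0 at bit 2: 0x00
ver (1b) val=1 bits=0x1 at bit 5: 0x20
state (1b) val=1 bits=0x1 at bit 6: 0x60
lvl (1b) val=1 bits=0x1 at bit 7: 0xe0
word = 0xe0 → little-endian bytes:
  [0]=0xe0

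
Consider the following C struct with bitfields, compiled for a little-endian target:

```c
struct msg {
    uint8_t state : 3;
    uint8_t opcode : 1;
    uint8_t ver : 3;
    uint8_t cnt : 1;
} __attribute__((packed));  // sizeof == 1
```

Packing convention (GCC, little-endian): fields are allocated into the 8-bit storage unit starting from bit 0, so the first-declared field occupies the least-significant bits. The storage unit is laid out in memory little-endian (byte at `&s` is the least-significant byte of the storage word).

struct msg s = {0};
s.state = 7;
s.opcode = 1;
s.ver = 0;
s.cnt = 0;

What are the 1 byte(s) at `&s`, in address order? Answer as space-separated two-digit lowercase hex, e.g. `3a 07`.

state:3 = 7 → 0x7 << 0 → word 0x07
opcode:1 = 1 → 0x1 << 3 → word 0x0f
ver:3 = 0 → 0x0 << 4 → word 0x0f
cnt:1 = 0 → 0x0 << 7 → word 0x0f
word = 0x0f → little-endian bytes:
  [0]=0x0f

0f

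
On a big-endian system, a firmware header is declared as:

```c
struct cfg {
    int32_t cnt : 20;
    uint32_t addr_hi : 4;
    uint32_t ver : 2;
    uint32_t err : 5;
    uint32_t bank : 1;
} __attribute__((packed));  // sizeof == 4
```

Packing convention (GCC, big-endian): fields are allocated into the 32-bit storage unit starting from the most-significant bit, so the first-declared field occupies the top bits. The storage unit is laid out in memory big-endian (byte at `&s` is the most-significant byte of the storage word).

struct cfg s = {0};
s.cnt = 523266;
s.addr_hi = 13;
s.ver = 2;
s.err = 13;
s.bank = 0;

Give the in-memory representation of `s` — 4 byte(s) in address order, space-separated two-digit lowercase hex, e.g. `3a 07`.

7f c0 2d 9a

cnt (20b) val=523266 bits=0x7fc02 at bit 12: 0x7fc02000
addr_hi (4b) val=13 bits=0xd at bit 8: 0x7fc02d00
ver (2b) val=2 bits=0x2 at bit 6: 0x7fc02d80
err (5b) val=13 bits=0xd at bit 1: 0x7fc02d9a
bank (1b) val=0 bits=0x0 at bit 0: 0x7fc02d9a
word = 0x7fc02d9a → big-endian bytes:
  [0]=0x7f  [1]=0xc0  [2]=0x2d  [3]=0x9a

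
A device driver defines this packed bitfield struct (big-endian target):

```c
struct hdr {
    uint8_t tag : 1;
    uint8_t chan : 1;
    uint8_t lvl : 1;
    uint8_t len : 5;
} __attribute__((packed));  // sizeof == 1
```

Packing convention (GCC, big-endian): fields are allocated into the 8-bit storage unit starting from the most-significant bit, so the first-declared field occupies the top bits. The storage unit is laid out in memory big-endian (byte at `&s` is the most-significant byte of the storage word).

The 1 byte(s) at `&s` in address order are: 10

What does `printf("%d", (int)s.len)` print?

16

[0]=0x10 (big-endian) → word 0x10
tag [7+:1] = (word>>7) & 0x1 = 0
chan [6+:1] = (word>>6) & 0x1 = 0
lvl [5+:1] = (word>>5) & 0x1 = 0
len [0+:5] = (word>>0) & 0x1f = 16  ←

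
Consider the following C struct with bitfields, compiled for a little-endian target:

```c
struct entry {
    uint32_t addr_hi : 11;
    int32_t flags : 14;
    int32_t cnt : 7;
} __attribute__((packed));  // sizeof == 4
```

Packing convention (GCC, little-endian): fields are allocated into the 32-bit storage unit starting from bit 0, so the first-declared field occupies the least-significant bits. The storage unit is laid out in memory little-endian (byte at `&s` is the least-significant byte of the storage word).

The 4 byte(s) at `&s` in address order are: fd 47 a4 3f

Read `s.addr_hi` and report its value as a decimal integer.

2045

[0]=0xfd [1]=0x47 [2]=0xa4 [3]=0x3f (little-endian) → word 0x3fa447fd
addr_hi [0+:11] = (word>>0) & 0x7ff = 2045  ←
flags [11+:14] = (word>>11) & 0x3fff = 13448
cnt [25+:7] = (word>>25) & 0x7f = 31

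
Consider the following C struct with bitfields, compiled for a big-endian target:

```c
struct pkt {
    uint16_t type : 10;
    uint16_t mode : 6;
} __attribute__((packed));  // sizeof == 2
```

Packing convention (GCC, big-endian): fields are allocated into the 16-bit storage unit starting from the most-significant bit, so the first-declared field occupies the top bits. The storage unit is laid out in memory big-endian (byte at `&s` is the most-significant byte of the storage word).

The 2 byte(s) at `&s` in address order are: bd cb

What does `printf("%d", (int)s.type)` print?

759

[0]=0xbd [1]=0xcb (big-endian) → word 0xbdcb
type:10 @ bit 6 → (0xbdcb>>6)&0x3ff = 0x2f7  ←
mode:6 @ bit 0 → (0xbdcb>>0)&0x3f = 0xb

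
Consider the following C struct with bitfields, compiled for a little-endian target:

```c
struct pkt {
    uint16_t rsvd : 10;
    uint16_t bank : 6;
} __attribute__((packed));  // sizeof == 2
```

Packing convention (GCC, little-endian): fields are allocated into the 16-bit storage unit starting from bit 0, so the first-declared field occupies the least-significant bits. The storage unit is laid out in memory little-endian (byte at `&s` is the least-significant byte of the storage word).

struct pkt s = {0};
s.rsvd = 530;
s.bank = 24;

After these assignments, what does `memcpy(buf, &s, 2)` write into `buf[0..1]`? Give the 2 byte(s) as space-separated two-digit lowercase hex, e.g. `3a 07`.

12 62

rsvd (10b) val=530 bits=0x212 at bit 0: 0x0212
bank (6b) val=24 bits=0x18 at bit 10: 0x6212
word = 0x6212 → little-endian bytes:
  [0]=0x12  [1]=0x62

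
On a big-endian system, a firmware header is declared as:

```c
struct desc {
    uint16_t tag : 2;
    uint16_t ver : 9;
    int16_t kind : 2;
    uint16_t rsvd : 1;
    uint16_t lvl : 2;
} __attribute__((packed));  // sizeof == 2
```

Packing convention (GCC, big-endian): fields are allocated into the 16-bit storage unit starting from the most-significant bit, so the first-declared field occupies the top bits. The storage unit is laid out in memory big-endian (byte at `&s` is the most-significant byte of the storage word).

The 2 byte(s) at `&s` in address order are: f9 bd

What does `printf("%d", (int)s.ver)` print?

461

[0]=0xf9 [1]=0xbd (big-endian) → word 0xf9bd
tag [14+:2] = (word>>14) & 0x3 = 3
ver [5+:9] = (word>>5) & 0x1ff = 461  ←
kind [3+:2] = (word>>3) & 0x3 = 3
rsvd [2+:1] = (word>>2) & 0x1 = 1
lvl [0+:2] = (word>>0) & 0x3 = 1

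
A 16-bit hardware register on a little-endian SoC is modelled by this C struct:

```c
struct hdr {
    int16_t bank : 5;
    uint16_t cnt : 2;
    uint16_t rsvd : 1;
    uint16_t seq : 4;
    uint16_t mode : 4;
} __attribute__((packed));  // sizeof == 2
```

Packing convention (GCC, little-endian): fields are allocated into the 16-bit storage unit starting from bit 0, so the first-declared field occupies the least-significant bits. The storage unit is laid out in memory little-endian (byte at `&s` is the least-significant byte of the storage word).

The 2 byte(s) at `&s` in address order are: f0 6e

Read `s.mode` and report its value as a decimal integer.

[0]=0xf0 [1]=0x6e (little-endian) → word 0x6ef0
bank:5 @ bit 0 → (0x6ef0>>0)&0x1f = 0x10
cnt:2 @ bit 5 → (0x6ef0>>5)&0x3 = 0x3
rsvd:1 @ bit 7 → (0x6ef0>>7)&0x1 = 0x1
seq:4 @ bit 8 → (0x6ef0>>8)&0xf = 0xe
mode:4 @ bit 12 → (0x6ef0>>12)&0xf = 0x6  ←

6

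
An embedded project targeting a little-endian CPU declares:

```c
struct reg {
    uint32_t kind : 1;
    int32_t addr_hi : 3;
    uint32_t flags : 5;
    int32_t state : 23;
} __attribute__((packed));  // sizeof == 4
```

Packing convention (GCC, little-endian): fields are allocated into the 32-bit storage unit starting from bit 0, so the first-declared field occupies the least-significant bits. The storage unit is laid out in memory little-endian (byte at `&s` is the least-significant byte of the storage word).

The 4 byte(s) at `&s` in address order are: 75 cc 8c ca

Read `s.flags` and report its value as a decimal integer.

7

[0]=0x75 [1]=0xcc [2]=0x8c [3]=0xca (little-endian) → word 0xca8ccc75
kind:1 @ bit 0 → (0xca8ccc75>>0)&0x1 = 0x1
addr_hi:3 @ bit 1 → (0xca8ccc75>>1)&0x7 = 0x2
flags:5 @ bit 4 → (0xca8ccc75>>4)&0x1f = 0x7  ←
state:23 @ bit 9 → (0xca8ccc75>>9)&0x7fffff = 0x654666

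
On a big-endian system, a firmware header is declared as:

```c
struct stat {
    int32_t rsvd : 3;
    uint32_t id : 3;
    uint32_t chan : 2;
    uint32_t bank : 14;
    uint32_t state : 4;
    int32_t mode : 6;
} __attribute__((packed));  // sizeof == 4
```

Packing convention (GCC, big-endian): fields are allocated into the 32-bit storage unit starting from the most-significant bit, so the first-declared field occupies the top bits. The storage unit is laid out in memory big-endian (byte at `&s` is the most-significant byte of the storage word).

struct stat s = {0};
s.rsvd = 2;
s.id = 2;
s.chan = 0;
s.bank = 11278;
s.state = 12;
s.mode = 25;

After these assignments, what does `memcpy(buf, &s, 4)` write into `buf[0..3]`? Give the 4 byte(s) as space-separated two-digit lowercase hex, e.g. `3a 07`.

48 b0 3b 19

[29+:3] rsvd=2 & 0x7 = 0x2; word=0x40000000
[26+:3] id=2 & 0x7 = 0x2; word=0x48000000
[24+:2] chan=0 & 0x3 = 0x0; word=0x48000000
[10+:14] bank=11278 & 0x3fff = 0x2c0e; word=0x48b03800
[6+:4] state=12 & 0xf = 0xc; word=0x48b03b00
[0+:6] mode=25 & 0x3f = 0x19; word=0x48b03b19
word = 0x48b03b19 → big-endian bytes:
  [0]=0x48  [1]=0xb0  [2]=0x3b  [3]=0x19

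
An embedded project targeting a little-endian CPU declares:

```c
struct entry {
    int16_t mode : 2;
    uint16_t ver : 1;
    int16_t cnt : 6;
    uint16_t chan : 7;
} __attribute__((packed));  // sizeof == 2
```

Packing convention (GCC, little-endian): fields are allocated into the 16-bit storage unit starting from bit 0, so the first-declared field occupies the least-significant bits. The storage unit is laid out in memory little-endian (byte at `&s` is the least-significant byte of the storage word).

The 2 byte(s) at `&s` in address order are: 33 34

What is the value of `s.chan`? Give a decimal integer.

[0]=0x33 [1]=0x34 (little-endian) → word 0x3433
mode [0+:2] = (word>>0) & 0x3 = 3
ver [2+:1] = (word>>2) & 0x1 = 0
cnt [3+:6] = (word>>3) & 0x3f = 6
chan [9+:7] = (word>>9) & 0x7f = 26  ←

26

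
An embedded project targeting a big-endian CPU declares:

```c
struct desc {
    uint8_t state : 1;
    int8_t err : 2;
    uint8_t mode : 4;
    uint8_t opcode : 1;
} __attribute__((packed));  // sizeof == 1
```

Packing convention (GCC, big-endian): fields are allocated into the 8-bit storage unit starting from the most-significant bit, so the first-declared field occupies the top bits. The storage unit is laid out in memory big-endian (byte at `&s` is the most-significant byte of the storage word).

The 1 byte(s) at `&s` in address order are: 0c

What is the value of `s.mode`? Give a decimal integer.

6

[0]=0x0c (big-endian) → word 0x0c
state [7+:1] = (word>>7) & 0x1 = 0
err [5+:2] = (word>>5) & 0x3 = 0
mode [1+:4] = (word>>1) & 0xf = 6  ←
opcode [0+:1] = (word>>0) & 0x1 = 0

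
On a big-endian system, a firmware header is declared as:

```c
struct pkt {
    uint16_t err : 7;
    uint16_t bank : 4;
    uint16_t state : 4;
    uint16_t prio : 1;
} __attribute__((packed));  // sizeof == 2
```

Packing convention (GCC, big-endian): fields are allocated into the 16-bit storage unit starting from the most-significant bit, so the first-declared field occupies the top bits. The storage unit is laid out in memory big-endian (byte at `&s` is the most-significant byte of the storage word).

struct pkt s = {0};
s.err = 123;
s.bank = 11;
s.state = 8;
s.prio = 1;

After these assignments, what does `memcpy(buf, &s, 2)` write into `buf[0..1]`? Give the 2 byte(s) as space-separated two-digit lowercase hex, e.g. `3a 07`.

f7 71

err:7 = 123 → 0x7b << 9 → word 0xf600
bank:4 = 11 → 0xb << 5 → word 0xf760
state:4 = 8 → 0x8 << 1 → word 0xf770
prio:1 = 1 → 0x1 << 0 → word 0xf771
word = 0xf771 → big-endian bytes:
  [0]=0xf7  [1]=0x71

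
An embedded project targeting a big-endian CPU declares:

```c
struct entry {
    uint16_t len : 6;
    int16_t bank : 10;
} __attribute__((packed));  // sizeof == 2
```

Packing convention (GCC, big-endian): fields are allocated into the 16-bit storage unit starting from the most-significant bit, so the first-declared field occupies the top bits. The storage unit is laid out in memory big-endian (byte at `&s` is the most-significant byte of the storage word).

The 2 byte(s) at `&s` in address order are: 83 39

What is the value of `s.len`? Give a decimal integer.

[0]=0x83 [1]=0x39 (big-endian) → word 0x8339
len:6 @ bit 10 → (0x8339>>10)&0x3f = 0x20  ←
bank:10 @ bit 0 → (0x8339>>0)&0x3ff = 0x339

32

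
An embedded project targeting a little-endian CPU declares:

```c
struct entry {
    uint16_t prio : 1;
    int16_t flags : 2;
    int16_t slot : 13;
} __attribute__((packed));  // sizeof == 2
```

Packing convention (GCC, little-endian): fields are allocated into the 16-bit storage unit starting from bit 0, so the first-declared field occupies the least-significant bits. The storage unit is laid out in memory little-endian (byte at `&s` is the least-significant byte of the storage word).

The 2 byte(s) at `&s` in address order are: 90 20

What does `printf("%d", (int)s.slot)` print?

1042

[0]=0x90 [1]=0x20 (little-endian) → word 0x2090
prio:1 @ bit 0 → (0x2090>>0)&0x1 = 0x0
flags:2 @ bit 1 → (0x2090>>1)&0x3 = 0x0
slot:13 @ bit 3 → (0x2090>>3)&0x1fff = 0x412  ←
slot signed 13b, MSB=0: value = 1042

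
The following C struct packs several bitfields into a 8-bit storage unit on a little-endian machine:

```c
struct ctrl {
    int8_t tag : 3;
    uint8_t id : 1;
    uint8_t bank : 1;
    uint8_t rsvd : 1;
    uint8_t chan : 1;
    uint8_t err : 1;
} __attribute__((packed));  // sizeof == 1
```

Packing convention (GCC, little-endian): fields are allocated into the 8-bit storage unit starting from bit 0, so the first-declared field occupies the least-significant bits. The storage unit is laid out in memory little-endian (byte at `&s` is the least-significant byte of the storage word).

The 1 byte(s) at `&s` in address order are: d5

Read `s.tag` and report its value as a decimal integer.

[0]=0xd5 (little-endian) → word 0xd5
tag [0+:3] = (word>>0) & 0x7 = 5  ←
id [3+:1] = (word>>3) & 0x1 = 0
bank [4+:1] = (word>>4) & 0x1 = 1
rsvd [5+:1] = (word>>5) & 0x1 = 0
chan [6+:1] = (word>>6) & 0x1 = 1
err [7+:1] = (word>>7) & 0x1 = 1
tag signed 3b, MSB=1: 5 - 8 = -3

-3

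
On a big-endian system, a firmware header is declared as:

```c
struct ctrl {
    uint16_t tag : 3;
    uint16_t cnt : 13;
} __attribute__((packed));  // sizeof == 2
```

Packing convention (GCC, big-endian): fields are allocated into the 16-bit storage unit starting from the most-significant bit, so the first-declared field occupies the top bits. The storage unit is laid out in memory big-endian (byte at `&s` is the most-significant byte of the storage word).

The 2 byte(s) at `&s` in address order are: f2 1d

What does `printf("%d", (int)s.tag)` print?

[0]=0xf2 [1]=0x1d (big-endian) → word 0xf21d
tag:3 @ bit 13 → (0xf21d>>13)&0x7 = 0x7  ←
cnt:13 @ bit 0 → (0xf21d>>0)&0x1fff = 0x121d

7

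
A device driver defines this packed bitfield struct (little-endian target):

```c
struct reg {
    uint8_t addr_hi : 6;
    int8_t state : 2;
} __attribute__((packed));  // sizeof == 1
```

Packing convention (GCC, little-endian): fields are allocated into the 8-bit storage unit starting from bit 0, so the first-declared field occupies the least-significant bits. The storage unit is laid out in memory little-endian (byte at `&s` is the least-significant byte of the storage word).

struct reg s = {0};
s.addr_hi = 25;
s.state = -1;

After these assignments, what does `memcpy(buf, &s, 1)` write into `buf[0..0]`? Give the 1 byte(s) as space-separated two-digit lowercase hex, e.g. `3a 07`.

addr_hi:6 = 25 → 0x19 << 0 → word 0x19
state:2 = -1 → 0x3 << 6 → word 0xd9
word = 0xd9 → little-endian bytes:
  [0]=0xd9

d9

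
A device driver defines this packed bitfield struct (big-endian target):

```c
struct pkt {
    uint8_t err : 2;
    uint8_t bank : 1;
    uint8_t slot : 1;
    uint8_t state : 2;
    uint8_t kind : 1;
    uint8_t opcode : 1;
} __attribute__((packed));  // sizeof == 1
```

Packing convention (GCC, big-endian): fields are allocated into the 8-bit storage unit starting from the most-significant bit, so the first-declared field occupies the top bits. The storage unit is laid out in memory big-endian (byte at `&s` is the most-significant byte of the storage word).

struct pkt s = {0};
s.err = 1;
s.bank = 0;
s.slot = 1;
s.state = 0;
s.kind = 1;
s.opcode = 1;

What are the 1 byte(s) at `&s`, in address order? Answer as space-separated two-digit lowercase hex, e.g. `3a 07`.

err:2 = 1 → 0x1 << 6 → word 0x40
bank:1 = 0 → 0x0 << 5 → word 0x40
slot:1 = 1 → 0x1 << 4 → word 0x50
state:2 = 0 → 0x0 << 2 → word 0x50
kind:1 = 1 → 0x1 << 1 → word 0x52
opcode:1 = 1 → 0x1 << 0 → word 0x53
word = 0x53 → big-endian bytes:
  [0]=0x53

53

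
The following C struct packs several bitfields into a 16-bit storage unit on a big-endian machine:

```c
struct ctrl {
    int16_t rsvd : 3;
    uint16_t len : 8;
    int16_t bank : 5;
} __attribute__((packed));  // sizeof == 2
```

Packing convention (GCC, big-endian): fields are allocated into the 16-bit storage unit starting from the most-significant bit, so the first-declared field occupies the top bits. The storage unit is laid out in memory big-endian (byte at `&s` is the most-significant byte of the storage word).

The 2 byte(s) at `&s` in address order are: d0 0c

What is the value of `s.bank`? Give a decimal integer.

[0]=0xd0 [1]=0x0c (big-endian) → word 0xd00c
rsvd [13+:3] = (word>>13) & 0x7 = 6
len [5+:8] = (word>>5) & 0xff = 128
bank [0+:5] = (word>>0) & 0x1f = 12  ←
bank signed 5b, MSB=0: value = 12

12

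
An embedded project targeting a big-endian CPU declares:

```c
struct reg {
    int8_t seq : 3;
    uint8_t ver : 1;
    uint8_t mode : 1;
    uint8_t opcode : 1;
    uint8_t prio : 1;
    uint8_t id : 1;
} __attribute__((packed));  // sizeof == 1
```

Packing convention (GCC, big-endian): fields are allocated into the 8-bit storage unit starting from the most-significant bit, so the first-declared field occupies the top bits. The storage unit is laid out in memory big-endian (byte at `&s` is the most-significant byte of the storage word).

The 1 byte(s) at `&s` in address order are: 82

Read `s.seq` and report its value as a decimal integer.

[0]=0x82 (big-endian) → word 0x82
seq:3 @ bit 5 → (0x82>>5)&0x7 = 0x4  ←
ver:1 @ bit 4 → (0x82>>4)&0x1 = 0x0
mode:1 @ bit 3 → (0x82>>3)&0x1 = 0x0
opcode:1 @ bit 2 → (0x82>>2)&0x1 = 0x0
prio:1 @ bit 1 → (0x82>>1)&0x1 = 0x1
id:1 @ bit 0 → (0x82>>0)&0x1 = 0x0
seq signed 3b, MSB=1: 4 - 8 = -4

-4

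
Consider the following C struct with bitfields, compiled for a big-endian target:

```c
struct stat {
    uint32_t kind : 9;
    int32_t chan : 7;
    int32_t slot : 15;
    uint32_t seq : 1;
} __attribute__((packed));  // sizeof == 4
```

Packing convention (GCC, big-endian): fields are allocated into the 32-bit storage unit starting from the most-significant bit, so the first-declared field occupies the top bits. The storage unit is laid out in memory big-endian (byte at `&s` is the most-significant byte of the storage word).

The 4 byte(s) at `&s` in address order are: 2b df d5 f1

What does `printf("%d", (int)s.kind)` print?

87

[0]=0x2b [1]=0xdf [2]=0xd5 [3]=0xf1 (big-endian) → word 0x2bdfd5f1
kind [23+:9] = (word>>23) & 0x1ff = 87  ←
chan [16+:7] = (word>>16) & 0x7f = 95
slot [1+:15] = (word>>1) & 0x7fff = 27384
seq [0+:1] = (word>>0) & 0x1 = 1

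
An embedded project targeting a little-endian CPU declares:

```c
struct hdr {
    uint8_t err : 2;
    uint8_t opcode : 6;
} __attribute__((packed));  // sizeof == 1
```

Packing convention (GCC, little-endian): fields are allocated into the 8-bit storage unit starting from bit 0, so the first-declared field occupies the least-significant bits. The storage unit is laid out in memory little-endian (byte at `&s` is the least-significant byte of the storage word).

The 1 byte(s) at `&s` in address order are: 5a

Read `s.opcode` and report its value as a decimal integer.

22

[0]=0x5a (little-endian) → word 0x5a
err:2 @ bit 0 → (0x5a>>0)&0x3 = 0x2
opcode:6 @ bit 2 → (0x5a>>2)&0x3f = 0x16  ←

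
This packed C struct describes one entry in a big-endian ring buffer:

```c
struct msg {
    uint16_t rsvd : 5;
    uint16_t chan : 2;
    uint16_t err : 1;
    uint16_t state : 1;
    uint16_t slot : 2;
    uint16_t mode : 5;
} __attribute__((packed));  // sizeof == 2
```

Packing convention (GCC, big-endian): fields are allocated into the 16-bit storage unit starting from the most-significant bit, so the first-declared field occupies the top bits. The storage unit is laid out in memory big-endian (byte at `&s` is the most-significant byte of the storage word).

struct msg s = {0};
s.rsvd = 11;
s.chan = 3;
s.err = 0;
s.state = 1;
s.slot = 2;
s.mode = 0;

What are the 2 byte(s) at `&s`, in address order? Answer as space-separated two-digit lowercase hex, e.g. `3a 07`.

[11+:5] rsvd=11 & 0x1f = 0xb; word=0x5800
[9+:2] chan=3 & 0x3 = 0x3; word=0x5e00
[8+:1] err=0 & 0x1 = 0x0; word=0x5e00
[7+:1] state=1 & 0x1 = 0x1; word=0x5e80
[5+:2] slot=2 & 0x3 = 0x2; word=0x5ec0
[0+:5] mode=0 & 0x1f = 0x0; word=0x5ec0
word = 0x5ec0 → big-endian bytes:
  [0]=0x5e  [1]=0xc0

5e c0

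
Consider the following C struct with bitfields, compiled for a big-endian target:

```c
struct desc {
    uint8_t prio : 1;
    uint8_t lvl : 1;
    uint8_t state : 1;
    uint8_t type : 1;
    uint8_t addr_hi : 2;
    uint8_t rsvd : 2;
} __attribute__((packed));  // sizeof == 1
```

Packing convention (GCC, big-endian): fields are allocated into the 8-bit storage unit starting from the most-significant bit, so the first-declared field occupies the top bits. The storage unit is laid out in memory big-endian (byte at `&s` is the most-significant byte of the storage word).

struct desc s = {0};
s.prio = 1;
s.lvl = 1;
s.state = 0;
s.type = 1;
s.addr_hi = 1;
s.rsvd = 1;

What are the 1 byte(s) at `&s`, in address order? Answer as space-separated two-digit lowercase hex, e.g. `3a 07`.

prio:1 = 1 → 0x1 << 7 → word 0x80
lvl:1 = 1 → 0x1 << 6 → word 0xc0
state:1 = 0 → 0x0 << 5 → word 0xc0
type:1 = 1 → 0x1 << 4 → word 0xd0
addr_hi:2 = 1 → 0x1 << 2 → word 0xd4
rsvd:2 = 1 → 0x1 << 0 → word 0xd5
word = 0xd5 → big-endian bytes:
  [0]=0xd5

d5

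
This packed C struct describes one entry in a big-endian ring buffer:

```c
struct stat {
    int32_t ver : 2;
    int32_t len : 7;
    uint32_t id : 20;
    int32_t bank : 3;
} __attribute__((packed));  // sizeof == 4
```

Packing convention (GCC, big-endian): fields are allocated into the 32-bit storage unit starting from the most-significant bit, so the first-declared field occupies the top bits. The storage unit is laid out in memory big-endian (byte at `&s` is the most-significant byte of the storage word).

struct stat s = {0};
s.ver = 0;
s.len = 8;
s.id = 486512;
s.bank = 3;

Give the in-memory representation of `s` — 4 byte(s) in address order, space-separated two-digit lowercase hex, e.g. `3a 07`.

[30+:2] ver=0 & 0x3 = 0x0; word=0x00000000
[23+:7] len=8 & 0x7f = 0x8; word=0x04000000
[3+:20] id=486512 & 0xfffff = 0x76c70; word=0x043b6380
[0+:3] bank=3 & 0x7 = 0x3; word=0x043b6383
word = 0x043b6383 → big-endian bytes:
  [0]=0x04  [1]=0x3b  [2]=0x63  [3]=0x83

04 3b 63 83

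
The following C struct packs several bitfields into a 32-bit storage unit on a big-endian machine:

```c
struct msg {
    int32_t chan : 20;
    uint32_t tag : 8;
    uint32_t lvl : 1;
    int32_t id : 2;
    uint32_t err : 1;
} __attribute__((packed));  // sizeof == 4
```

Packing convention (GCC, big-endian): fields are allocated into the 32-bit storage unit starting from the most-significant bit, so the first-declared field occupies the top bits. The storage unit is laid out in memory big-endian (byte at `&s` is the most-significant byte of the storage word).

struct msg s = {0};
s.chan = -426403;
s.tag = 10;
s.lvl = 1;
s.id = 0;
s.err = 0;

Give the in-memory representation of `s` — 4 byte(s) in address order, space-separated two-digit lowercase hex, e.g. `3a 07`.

97 e5 d0 a8

chan:20 = -426403 → 0x97e5d << 12 → word 0x97e5d000
tag:8 = 10 → 0xa << 4 → word 0x97e5d0a0
lvl:1 = 1 → 0x1 << 3 → word 0x97e5d0a8
id:2 = 0 → 0x0 << 1 → word 0x97e5d0a8
err:1 = 0 → 0x0 << 0 → word 0x97e5d0a8
word = 0x97e5d0a8 → big-endian bytes:
  [0]=0x97  [1]=0xe5  [2]=0xd0  [3]=0xa8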